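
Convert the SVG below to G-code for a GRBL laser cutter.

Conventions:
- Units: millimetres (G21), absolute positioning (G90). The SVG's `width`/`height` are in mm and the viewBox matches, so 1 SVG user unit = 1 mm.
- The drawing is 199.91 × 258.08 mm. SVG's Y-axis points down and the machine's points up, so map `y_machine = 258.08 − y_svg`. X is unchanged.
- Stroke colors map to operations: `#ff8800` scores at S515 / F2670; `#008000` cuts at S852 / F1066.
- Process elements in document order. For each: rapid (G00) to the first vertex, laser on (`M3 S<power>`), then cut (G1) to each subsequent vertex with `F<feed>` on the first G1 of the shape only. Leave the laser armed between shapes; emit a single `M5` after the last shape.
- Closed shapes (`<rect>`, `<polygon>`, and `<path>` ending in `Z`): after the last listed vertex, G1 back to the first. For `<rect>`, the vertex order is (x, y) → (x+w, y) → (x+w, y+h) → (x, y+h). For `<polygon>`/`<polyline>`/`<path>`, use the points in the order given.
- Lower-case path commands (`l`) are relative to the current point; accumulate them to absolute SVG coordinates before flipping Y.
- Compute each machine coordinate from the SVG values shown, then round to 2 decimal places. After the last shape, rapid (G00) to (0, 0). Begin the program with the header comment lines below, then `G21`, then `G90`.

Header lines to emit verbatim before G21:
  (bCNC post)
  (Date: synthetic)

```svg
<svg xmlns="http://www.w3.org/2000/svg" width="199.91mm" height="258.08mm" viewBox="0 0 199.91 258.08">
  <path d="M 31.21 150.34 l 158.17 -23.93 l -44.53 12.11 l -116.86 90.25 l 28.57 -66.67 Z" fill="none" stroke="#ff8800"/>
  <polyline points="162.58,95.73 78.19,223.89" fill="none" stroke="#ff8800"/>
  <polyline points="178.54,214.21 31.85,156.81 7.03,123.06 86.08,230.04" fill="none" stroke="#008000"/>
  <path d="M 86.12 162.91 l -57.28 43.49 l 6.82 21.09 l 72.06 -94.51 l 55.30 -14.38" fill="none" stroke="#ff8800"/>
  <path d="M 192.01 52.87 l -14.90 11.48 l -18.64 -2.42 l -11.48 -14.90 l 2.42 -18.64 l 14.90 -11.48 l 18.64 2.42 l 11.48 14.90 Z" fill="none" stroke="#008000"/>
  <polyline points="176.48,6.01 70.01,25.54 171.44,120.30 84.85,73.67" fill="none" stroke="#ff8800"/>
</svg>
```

(bCNC post)
(Date: synthetic)
G21
G90
G00 X31.21 Y107.74
M3 S515
G1 X189.38 Y131.67 F2670
G1 X144.85 Y119.56
G1 X27.99 Y29.31
G1 X56.56 Y95.98
G1 X31.21 Y107.74
G00 X162.58 Y162.35
M3 S515
G1 X78.19 Y34.19 F2670
G00 X178.54 Y43.87
M3 S852
G1 X31.85 Y101.27 F1066
G1 X7.03 Y135.02
G1 X86.08 Y28.04
G00 X86.12 Y95.17
M3 S515
G1 X28.84 Y51.68 F2670
G1 X35.66 Y30.59
G1 X107.72 Y125.10
G1 X163.02 Y139.48
G00 X192.01 Y205.21
M3 S852
G1 X177.11 Y193.73 F1066
G1 X158.47 Y196.15
G1 X146.99 Y211.05
G1 X149.41 Y229.69
G1 X164.31 Y241.17
G1 X182.95 Y238.75
G1 X194.43 Y223.85
G1 X192.01 Y205.21
G00 X176.48 Y252.07
M3 S515
G1 X70.01 Y232.54 F2670
G1 X171.44 Y137.78
G1 X84.85 Y184.41
M5
G00 X0.00 Y0.00

Since the viewBox matches the mm dimensions, user units are millimetres directly. The only transform is the Y-flip y_m = 258.08 − y_svg.

Shape 1 is a closed polygon drawn with `<path>`. Its stroke #ff8800 means score at S515, F2670. After flipping Y the toolpath is (31.21,107.74) → (189.38,131.67) → (144.85,119.56) → (27.99,29.31) → (56.56,95.98) → (31.21,107.74), returning to the start.

Shape 2 is a line segment drawn with `<polyline>`. Its stroke #ff8800 means score at S515, F2670. After flipping Y the toolpath is (162.58,162.35) → (78.19,34.19).

Shape 3 is a open polyline drawn with `<polyline>`. Its stroke #008000 means cut at S852, F1066. After flipping Y the toolpath is (178.54,43.87) → (31.85,101.27) → (7.03,135.02) → (86.08,28.04).

Shape 4 is a open polyline drawn with `<path>`. Its stroke #ff8800 means score at S515, F2670. After flipping Y the toolpath is (86.12,95.17) → (28.84,51.68) → (35.66,30.59) → (107.72,125.10) → (163.02,139.48).

Shape 5 is a regular polygon drawn with `<path>`. Its stroke #008000 means cut at S852, F1066. After flipping Y the toolpath is (192.01,205.21) → (177.11,193.73) → (158.47,196.15) → (146.99,211.05) → (149.41,229.69) → (164.31,241.17) → (182.95,238.75) → (194.43,223.85) → (192.01,205.21), returning to the start.

Shape 6 is a open polyline drawn with `<polyline>`. Its stroke #ff8800 means score at S515, F2670. After flipping Y the toolpath is (176.48,252.07) → (70.01,232.54) → (171.44,137.78) → (84.85,184.41).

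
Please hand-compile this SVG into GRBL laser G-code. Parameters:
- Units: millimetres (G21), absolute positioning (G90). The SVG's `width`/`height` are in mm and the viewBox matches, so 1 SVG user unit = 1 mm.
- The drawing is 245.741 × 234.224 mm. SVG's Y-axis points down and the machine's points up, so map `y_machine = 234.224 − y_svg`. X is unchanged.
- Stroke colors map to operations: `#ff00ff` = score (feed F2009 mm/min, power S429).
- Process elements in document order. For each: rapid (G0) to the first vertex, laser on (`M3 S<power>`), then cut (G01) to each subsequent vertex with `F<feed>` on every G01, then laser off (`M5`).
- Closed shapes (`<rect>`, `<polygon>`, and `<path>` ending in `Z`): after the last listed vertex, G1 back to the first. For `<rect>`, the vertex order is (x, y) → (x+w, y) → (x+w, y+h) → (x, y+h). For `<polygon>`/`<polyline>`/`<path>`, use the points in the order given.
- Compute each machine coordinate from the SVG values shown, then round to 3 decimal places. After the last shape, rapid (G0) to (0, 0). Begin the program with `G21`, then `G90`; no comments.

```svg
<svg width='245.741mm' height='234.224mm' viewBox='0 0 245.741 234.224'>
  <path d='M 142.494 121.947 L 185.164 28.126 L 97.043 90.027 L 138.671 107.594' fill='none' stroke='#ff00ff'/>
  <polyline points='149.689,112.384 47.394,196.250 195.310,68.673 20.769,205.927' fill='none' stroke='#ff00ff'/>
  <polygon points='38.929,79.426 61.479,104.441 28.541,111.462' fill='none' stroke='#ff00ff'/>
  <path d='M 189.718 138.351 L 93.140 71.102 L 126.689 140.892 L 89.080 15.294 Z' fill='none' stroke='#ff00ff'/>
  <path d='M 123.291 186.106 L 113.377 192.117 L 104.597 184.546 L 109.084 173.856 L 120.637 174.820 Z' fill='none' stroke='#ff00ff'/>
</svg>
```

viewBox `0 0 245.741 234.224` with mm width/height → 1 unit = 1 mm. Flip: y_m = 234.224 − y_svg.

**Shape 1** — `<path>` open polyline, stroke `#ff00ff` → score (S429, F2009). Machine vertices: (142.494,112.277) → (185.164,206.098) → (97.043,144.197) → (138.671,126.630). Open path.

**Shape 2** — `<polyline>` open polyline, stroke `#ff00ff` → score (S429, F2009). Machine vertices: (149.689,121.840) → (47.394,37.974) → (195.310,165.551) → (20.769,28.297). Open path.

**Shape 3** — `<polygon>` regular polygon, stroke `#ff00ff` → score (S429, F2009). Machine vertices: (38.929,154.798) → (61.479,129.783) → (28.541,122.762) → (38.929,154.798). Closed: final G1 returns to the first vertex.

**Shape 4** — `<path>` closed polygon, stroke `#ff00ff` → score (S429, F2009). Machine vertices: (189.718,95.873) → (93.140,163.122) → (126.689,93.332) → (89.080,218.930) → (189.718,95.873). Closed: final G1 returns to the first vertex.

**Shape 5** — `<path>` regular polygon, stroke `#ff00ff` → score (S429, F2009). Machine vertices: (123.291,48.118) → (113.377,42.107) → (104.597,49.678) → (109.084,60.368) → (120.637,59.404) → (123.291,48.118). Closed: final G1 returns to the first vertex.

G21
G90
G0 X142.494 Y112.277
M3 S429
G01 X185.164 Y206.098 F2009
G01 X97.043 Y144.197 F2009
G01 X138.671 Y126.630 F2009
M5
G0 X149.689 Y121.840
M3 S429
G01 X47.394 Y37.974 F2009
G01 X195.310 Y165.551 F2009
G01 X20.769 Y28.297 F2009
M5
G0 X38.929 Y154.798
M3 S429
G01 X61.479 Y129.783 F2009
G01 X28.541 Y122.762 F2009
G01 X38.929 Y154.798 F2009
M5
G0 X189.718 Y95.873
M3 S429
G01 X93.140 Y163.122 F2009
G01 X126.689 Y93.332 F2009
G01 X89.080 Y218.930 F2009
G01 X189.718 Y95.873 F2009
M5
G0 X123.291 Y48.118
M3 S429
G01 X113.377 Y42.107 F2009
G01 X104.597 Y49.678 F2009
G01 X109.084 Y60.368 F2009
G01 X120.637 Y59.404 F2009
G01 X123.291 Y48.118 F2009
M5
G0 X0.000 Y0.000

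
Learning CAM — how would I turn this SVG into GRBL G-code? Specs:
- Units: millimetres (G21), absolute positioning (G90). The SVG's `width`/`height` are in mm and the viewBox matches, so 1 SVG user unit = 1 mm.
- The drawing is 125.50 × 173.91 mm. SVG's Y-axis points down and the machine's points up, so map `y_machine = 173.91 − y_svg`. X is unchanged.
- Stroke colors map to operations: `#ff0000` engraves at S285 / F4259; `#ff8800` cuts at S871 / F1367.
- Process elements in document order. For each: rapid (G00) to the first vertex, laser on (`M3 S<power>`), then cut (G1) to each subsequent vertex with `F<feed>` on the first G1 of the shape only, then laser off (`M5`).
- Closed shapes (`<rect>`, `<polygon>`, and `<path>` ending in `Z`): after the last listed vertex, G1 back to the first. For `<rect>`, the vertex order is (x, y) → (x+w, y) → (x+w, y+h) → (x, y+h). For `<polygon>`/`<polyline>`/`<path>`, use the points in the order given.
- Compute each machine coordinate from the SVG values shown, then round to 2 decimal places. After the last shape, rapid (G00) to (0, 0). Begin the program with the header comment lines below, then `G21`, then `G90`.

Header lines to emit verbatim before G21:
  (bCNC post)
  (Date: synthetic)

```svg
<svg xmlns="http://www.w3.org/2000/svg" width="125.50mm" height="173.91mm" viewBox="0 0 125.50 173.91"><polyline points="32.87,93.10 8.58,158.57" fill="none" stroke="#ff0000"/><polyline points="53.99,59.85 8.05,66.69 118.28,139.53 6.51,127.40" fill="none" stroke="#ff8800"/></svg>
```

(bCNC post)
(Date: synthetic)
G21
G90
G00 X32.87 Y80.81
M3 S285
G1 X8.58 Y15.34 F4259
M5
G00 X53.99 Y114.06
M3 S871
G1 X8.05 Y107.22 F1367
G1 X118.28 Y34.38
G1 X6.51 Y46.51
M5
G00 X0.00 Y0.00

viewBox `0 0 125.50 173.91` with mm width/height → 1 unit = 1 mm. Flip: y_m = 173.91 − y_svg.

**Shape 1** — `<polyline>` line segment, stroke `#ff0000` → engrave (S285, F4259). Machine vertices: (32.87,80.81) → (8.58,15.34). Open path.

**Shape 2** — `<polyline>` open polyline, stroke `#ff8800` → cut (S871, F1367). Machine vertices: (53.99,114.06) → (8.05,107.22) → (118.28,34.38) → (6.51,46.51). Open path.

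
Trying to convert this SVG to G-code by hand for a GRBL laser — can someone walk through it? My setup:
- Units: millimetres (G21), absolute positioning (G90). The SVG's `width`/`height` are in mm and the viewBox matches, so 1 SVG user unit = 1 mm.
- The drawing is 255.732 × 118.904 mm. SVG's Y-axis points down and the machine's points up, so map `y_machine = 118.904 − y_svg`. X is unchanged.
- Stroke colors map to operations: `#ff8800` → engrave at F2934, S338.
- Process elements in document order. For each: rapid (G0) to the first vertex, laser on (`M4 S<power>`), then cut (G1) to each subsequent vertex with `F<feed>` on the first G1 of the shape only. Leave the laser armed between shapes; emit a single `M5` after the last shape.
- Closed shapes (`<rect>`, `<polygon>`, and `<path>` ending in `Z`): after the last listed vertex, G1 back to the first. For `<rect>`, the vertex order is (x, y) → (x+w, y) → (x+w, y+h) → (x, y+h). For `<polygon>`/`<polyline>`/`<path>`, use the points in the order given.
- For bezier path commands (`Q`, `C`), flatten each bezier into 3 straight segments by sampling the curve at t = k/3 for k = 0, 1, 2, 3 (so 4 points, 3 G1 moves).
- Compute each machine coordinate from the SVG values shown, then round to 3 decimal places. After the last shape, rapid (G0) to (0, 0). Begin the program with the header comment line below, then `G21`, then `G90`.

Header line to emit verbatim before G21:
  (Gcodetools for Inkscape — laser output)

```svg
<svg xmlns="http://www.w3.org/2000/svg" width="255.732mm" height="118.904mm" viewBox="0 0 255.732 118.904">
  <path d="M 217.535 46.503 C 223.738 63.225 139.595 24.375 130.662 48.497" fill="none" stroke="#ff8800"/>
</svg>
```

1 u = 1 mm; y_m = 118.904 − y.

[1] `<path>` cubic bezier, #ff8800→engrave S338 F2934: (217.535,72.401) → (199.754,69.812) → (158.533,77.929) → (130.662,70.407)

(Gcodetools for Inkscape — laser output)
G21
G90
G0 X217.535 Y72.401
M4 S338
G1 X199.754 Y69.812 F2934
G1 X158.533 Y77.929
G1 X130.662 Y70.407
M5
G0 X0.000 Y0.000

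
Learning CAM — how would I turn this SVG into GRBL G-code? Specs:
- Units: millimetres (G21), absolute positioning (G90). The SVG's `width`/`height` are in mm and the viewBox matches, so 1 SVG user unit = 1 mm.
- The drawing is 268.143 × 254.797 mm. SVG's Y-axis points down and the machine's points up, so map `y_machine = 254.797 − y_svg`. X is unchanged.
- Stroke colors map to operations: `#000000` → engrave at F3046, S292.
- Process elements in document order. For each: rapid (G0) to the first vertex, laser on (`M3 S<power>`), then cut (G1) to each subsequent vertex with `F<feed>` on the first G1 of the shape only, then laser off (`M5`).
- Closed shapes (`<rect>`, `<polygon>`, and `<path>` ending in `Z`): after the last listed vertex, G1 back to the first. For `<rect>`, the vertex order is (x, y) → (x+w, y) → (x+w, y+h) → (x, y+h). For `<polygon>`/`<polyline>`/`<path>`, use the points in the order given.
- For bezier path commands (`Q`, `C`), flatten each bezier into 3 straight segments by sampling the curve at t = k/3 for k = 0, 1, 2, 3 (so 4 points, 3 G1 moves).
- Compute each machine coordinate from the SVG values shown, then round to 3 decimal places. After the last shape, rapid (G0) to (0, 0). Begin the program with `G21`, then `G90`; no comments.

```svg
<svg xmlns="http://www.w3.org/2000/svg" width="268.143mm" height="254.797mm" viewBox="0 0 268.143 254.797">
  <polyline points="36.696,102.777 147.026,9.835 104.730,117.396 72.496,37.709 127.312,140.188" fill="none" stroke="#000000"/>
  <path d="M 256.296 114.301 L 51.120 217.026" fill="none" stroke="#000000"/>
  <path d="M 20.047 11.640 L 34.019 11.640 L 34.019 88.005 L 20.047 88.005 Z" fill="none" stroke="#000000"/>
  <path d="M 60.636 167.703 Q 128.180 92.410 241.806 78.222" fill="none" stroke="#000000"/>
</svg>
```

G21
G90
G0 X36.696 Y152.020
M3 S292
G1 X147.026 Y244.962 F3046
G1 X104.730 Y137.401
G1 X72.496 Y217.088
G1 X127.312 Y114.609
M5
G0 X256.296 Y140.496
M3 S292
G1 X51.120 Y37.771 F3046
M5
G0 X20.047 Y243.157
M3 S292
G1 X34.019 Y243.157 F3046
G1 X34.019 Y166.792
G1 X20.047 Y166.792
G1 X20.047 Y243.157
M5
G0 X60.636 Y87.094
M3 S292
G1 X110.786 Y130.500 F3046
G1 X171.176 Y160.327
G1 X241.806 Y176.575
M5
G0 X0.000 Y0.000

viewBox `0 0 268.143 254.797` with mm width/height → 1 unit = 1 mm. Flip: y_m = 254.797 − y_svg.

**Shape 1** — `<polyline>` open polyline, stroke `#000000` → engrave (S292, F3046). Machine vertices: (36.696,152.020) → (147.026,244.962) → (104.730,137.401) → (72.496,217.088) → (127.312,114.609). Open path.

**Shape 2** — `<path>` line segment, stroke `#000000` → engrave (S292, F3046). Machine vertices: (256.296,140.496) → (51.120,37.771). Open path.

**Shape 3** — `<path>` rectangle, stroke `#000000` → engrave (S292, F3046). Machine vertices: (20.047,243.157) → (34.019,243.157) → (34.019,166.792) → (20.047,166.792) → (20.047,243.157). Closed: final G1 returns to the first vertex.

**Shape 4** — `<path>` quadratic bezier, stroke `#000000` → engrave (S292, F3046). Control points (SVG): P0=(60.636,167.703), P1=(128.180,92.410), P2=(241.806,78.222); sampled at t=k/3. Machine vertices: (60.636,87.094) → (110.786,130.500) → (171.176,160.327) → (241.806,176.575). Open path.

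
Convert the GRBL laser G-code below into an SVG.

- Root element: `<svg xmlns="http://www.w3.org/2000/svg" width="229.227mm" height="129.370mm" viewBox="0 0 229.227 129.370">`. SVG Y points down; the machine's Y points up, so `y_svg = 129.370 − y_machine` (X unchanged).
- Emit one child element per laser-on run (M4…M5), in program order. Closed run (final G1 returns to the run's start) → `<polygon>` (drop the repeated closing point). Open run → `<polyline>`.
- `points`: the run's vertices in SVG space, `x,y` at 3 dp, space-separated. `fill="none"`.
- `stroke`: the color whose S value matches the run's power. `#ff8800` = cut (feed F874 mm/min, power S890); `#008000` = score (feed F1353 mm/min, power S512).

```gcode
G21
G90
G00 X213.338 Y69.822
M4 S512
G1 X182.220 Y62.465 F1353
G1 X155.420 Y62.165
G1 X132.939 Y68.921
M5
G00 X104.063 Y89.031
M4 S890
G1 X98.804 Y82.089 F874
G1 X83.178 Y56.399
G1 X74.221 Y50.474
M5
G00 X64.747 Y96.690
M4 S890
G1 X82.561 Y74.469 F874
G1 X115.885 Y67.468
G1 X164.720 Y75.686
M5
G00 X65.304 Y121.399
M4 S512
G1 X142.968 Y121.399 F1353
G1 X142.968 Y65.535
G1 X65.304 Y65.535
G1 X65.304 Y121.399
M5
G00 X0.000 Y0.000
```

y_svg = 129.370 − y_m.

[1] S512→`#008000` (score); open run; points: 213.338,59.548 182.220,66.905 155.420,67.205 132.939,60.449

[2] S890→`#ff8800` (cut); open run; points: 104.063,40.339 98.804,47.281 83.178,72.971 74.221,78.896

[3] S890→`#ff8800` (cut); open run; points: 64.747,32.680 82.561,54.901 115.885,61.902 164.720,53.684

[4] S512→`#008000` (score); closed run; points: 65.304,7.971 142.968,7.971 142.968,63.835 65.304,63.835

<svg xmlns="http://www.w3.org/2000/svg" width="229.227mm" height="129.370mm" viewBox="0 0 229.227 129.370">
  <polyline points="213.338,59.548 182.220,66.905 155.420,67.205 132.939,60.449" fill="none" stroke="#008000"/>
  <polyline points="104.063,40.339 98.804,47.281 83.178,72.971 74.221,78.896" fill="none" stroke="#ff8800"/>
  <polyline points="64.747,32.680 82.561,54.901 115.885,61.902 164.720,53.684" fill="none" stroke="#ff8800"/>
  <polygon points="65.304,7.971 142.968,7.971 142.968,63.835 65.304,63.835" fill="none" stroke="#008000"/>
</svg>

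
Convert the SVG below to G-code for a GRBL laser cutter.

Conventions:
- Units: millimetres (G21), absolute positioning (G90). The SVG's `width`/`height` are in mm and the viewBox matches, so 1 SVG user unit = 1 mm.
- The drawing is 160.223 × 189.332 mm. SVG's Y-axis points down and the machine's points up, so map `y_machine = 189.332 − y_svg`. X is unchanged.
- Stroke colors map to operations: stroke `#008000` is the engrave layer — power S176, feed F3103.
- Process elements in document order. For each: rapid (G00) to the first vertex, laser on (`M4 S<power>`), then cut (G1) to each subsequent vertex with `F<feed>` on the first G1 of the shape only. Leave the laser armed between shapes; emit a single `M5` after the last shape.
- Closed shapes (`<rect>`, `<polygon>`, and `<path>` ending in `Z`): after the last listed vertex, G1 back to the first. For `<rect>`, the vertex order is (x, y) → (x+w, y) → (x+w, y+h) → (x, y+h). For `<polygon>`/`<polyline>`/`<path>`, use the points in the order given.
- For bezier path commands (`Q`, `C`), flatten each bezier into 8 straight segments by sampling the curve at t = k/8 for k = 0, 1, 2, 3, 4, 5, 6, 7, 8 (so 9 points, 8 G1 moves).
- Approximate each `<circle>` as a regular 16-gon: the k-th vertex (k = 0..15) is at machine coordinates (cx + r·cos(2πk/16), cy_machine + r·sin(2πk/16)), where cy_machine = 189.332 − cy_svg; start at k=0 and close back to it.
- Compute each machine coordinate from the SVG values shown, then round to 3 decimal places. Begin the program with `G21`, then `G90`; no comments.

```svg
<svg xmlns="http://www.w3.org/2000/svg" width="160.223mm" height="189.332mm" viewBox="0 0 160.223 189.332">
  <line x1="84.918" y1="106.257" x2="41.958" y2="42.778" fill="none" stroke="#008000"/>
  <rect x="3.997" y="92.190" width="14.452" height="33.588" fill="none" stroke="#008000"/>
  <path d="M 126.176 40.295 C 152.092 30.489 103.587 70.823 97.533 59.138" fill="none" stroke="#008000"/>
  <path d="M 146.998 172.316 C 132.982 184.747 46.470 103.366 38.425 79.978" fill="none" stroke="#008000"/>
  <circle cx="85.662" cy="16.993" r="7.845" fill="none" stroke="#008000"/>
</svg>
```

G21
G90
G00 X84.918 Y83.075
M4 S176
G1 X41.958 Y146.554 F3103
G00 X3.997 Y97.142
M4 S176
G1 X18.449 Y97.142 F3103
G1 X18.449 Y63.554
G1 X3.997 Y63.554
G1 X3.997 Y97.142
G00 X126.176 Y149.037
M4 S176
G1 X132.634 Y150.563 F3103
G1 X133.485 Y148.586
G1 X130.098 Y144.303
G1 X123.843 Y138.911
G1 X116.090 Y133.607
G1 X108.207 Y129.588
G1 X101.565 Y128.051
G1 X97.533 Y130.194
G00 X146.998 Y17.016
M4 S176
G1 X138.639 Y16.455 F3103
G1 X125.252 Y22.911
G1 X108.607 Y34.603
G1 X90.472 Y49.753
G1 X72.618 Y66.582
G1 X56.813 Y83.311
G1 X44.825 Y98.162
G1 X38.425 Y109.354
G00 X93.507 Y172.339
M4 S176
G1 X92.910 Y175.341 F3103
G1 X91.209 Y177.886
G1 X88.664 Y179.587
G1 X85.662 Y180.184
G1 X82.660 Y179.587
G1 X80.115 Y177.886
G1 X78.414 Y175.341
G1 X77.817 Y172.339
G1 X78.414 Y169.337
G1 X80.115 Y166.792
G1 X82.660 Y165.091
G1 X85.662 Y164.494
G1 X88.664 Y165.091
G1 X91.209 Y166.792
G1 X92.910 Y169.337
G1 X93.507 Y172.339
M5

viewBox `0 0 160.223 189.332` with mm width/height → 1 unit = 1 mm. Flip: y_m = 189.332 − y_svg.

**Shape 1** — `<line>` line segment, stroke `#008000` → engrave (S176, F3103). Machine vertices: (84.918,83.075) → (41.958,146.554). Open path.

**Shape 2** — `<rect>` rectangle, stroke `#008000` → engrave (S176, F3103). Machine vertices: (3.997,97.142) → (18.449,97.142) → (18.449,63.554) → (3.997,63.554) → (3.997,97.142). Closed: final G1 returns to the first vertex.

**Shape 3** — `<path>` cubic bezier, stroke `#008000` → engrave (S176, F3103). Control points (SVG): P0=(126.176,40.295), P1=(152.092,30.489), P2=(103.587,70.823), P3=(97.533,59.138); sampled at t=k/8. Machine vertices: (126.176,149.037) → (132.634,150.563) → (133.485,148.586) → (130.098,144.303) → (123.843,138.911) → (116.090,133.607) → (108.207,129.588) → (101.565,128.051) → (97.533,130.194). Open path.

**Shape 4** — `<path>` cubic bezier, stroke `#008000` → engrave (S176, F3103). Control points (SVG): P0=(146.998,172.316), P1=(132.982,184.747), P2=(46.470,103.366), P3=(38.425,79.978); sampled at t=k/8. Machine vertices: (146.998,17.016) → (138.639,16.455) → (125.252,22.911) → (108.607,34.603) → (90.472,49.753) → (72.618,66.582) → (56.813,83.311) → (44.825,98.162) → (38.425,109.354). Open path.

**Shape 5** — `<circle>` circle, stroke `#008000` → engrave (S176, F3103). Machine vertices: (93.507,172.339) → (92.910,175.341) → (91.209,177.886) → (88.664,179.587) → (85.662,180.184) → (82.660,179.587) → (80.115,177.886) → (78.414,175.341) → (77.817,172.339) → (78.414,169.337) → (80.115,166.792) → (82.660,165.091) → (85.662,164.494) → (88.664,165.091) → (91.209,166.792) → (92.910,169.337) → (93.507,172.339). Closed: final G1 returns to the first vertex.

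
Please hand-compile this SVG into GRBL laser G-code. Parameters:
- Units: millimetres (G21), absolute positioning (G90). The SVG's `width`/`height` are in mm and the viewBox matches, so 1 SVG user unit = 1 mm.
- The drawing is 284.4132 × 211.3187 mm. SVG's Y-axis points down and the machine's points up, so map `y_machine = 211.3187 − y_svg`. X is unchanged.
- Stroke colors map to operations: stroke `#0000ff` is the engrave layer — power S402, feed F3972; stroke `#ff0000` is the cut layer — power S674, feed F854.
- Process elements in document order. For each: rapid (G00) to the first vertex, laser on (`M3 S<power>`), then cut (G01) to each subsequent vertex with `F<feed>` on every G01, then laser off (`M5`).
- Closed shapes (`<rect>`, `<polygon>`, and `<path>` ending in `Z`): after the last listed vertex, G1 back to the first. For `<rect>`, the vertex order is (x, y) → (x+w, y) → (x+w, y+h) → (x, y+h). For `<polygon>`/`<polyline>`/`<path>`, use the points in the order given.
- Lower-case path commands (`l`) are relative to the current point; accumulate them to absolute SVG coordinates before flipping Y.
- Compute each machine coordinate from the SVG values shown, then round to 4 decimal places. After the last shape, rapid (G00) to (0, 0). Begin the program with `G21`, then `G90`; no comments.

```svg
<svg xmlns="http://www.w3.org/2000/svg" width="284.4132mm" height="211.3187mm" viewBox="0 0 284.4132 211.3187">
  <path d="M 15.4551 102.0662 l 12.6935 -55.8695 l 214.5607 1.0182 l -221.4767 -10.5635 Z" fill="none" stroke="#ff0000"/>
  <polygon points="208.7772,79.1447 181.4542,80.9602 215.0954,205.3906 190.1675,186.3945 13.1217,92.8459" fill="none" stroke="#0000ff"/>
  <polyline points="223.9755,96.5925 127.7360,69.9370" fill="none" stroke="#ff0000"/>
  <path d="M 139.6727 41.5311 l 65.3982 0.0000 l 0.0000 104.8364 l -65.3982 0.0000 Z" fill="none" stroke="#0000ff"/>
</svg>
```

G21
G90
G00 X15.4551 Y109.2525
M3 S674
G01 X28.1486 Y165.1220 F854
G01 X242.7093 Y164.1038 F854
G01 X21.2326 Y174.6673 F854
G01 X15.4551 Y109.2525 F854
M5
G00 X208.7772 Y132.1740
M3 S402
G01 X181.4542 Y130.3585 F3972
G01 X215.0954 Y5.9281 F3972
G01 X190.1675 Y24.9242 F3972
G01 X13.1217 Y118.4728 F3972
G01 X208.7772 Y132.1740 F3972
M5
G00 X223.9755 Y114.7262
M3 S674
G01 X127.7360 Y141.3817 F854
M5
G00 X139.6727 Y169.7876
M3 S402
G01 X205.0709 Y169.7876 F3972
G01 X205.0709 Y64.9512 F3972
G01 X139.6727 Y64.9512 F3972
G01 X139.6727 Y169.7876 F3972
M5
G00 X0.0000 Y0.0000

Since the viewBox matches the mm dimensions, user units are millimetres directly. The only transform is the Y-flip y_m = 211.3187 − y_svg.

Shape 1 is a closed polygon drawn with `<path>`. Its stroke #ff0000 means cut at S674, F854. After flipping Y the toolpath is (15.4551,109.2525) → (28.1486,165.1220) → (242.7093,164.1038) → (21.2326,174.6673) → (15.4551,109.2525), returning to the start.

Shape 2 is a closed polygon drawn with `<polygon>`. Its stroke #0000ff means engrave at S402, F3972. After flipping Y the toolpath is (208.7772,132.1740) → (181.4542,130.3585) → (215.0954,5.9281) → (190.1675,24.9242) → (13.1217,118.4728) → (208.7772,132.1740), returning to the start.

Shape 3 is a line segment drawn with `<polyline>`. Its stroke #ff0000 means cut at S674, F854. After flipping Y the toolpath is (223.9755,114.7262) → (127.7360,141.3817).

Shape 4 is a rectangle drawn with `<path>`. Its stroke #0000ff means engrave at S402, F3972. After flipping Y the toolpath is (139.6727,169.7876) → (205.0709,169.7876) → (205.0709,64.9512) → (139.6727,64.9512) → (139.6727,169.7876), returning to the start.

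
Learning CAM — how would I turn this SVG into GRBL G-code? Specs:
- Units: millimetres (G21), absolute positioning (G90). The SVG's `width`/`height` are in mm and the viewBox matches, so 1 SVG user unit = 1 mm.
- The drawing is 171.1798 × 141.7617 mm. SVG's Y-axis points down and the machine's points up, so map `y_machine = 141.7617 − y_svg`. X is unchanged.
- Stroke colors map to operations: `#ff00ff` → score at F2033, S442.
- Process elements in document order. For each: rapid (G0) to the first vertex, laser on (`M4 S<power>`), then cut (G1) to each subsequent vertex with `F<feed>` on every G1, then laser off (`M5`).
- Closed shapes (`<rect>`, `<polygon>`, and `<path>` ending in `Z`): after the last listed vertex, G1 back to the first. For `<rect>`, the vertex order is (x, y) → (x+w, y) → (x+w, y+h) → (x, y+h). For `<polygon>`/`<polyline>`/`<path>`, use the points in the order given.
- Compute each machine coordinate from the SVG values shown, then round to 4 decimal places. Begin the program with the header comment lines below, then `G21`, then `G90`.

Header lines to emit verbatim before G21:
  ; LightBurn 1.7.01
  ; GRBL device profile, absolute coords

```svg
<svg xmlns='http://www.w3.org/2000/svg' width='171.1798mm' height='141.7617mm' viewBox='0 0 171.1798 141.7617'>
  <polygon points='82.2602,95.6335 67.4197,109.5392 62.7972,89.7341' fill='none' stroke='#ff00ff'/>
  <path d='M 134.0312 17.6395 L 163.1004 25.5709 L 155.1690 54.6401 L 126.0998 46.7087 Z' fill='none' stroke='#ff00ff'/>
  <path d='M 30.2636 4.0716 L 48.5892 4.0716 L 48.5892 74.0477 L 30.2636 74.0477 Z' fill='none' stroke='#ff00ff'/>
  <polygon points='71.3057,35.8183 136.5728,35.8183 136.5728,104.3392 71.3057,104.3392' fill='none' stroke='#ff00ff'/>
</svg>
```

viewBox `0 0 171.1798 141.7617` with mm width/height → 1 unit = 1 mm. Flip: y_m = 141.7617 − y_svg.

**Shape 1** — `<polygon>` regular polygon, stroke `#ff00ff` → score (S442, F2033). Machine vertices: (82.2602,46.1282) → (67.4197,32.2225) → (62.7972,52.0276) → (82.2602,46.1282). Closed: final G1 returns to the first vertex.

**Shape 2** — `<path>` regular polygon, stroke `#ff00ff` → score (S442, F2033). Machine vertices: (134.0312,124.1222) → (163.1004,116.1908) → (155.1690,87.1216) → (126.0998,95.0530) → (134.0312,124.1222). Closed: final G1 returns to the first vertex.

**Shape 3** — `<path>` rectangle, stroke `#ff00ff` → score (S442, F2033). Machine vertices: (30.2636,137.6901) → (48.5892,137.6901) → (48.5892,67.7140) → (30.2636,67.7140) → (30.2636,137.6901). Closed: final G1 returns to the first vertex.

**Shape 4** — `<polygon>` rectangle, stroke `#ff00ff` → score (S442, F2033). Machine vertices: (71.3057,105.9434) → (136.5728,105.9434) → (136.5728,37.4225) → (71.3057,37.4225) → (71.3057,105.9434). Closed: final G1 returns to the first vertex.

; LightBurn 1.7.01
; GRBL device profile, absolute coords
G21
G90
G0 X82.2602 Y46.1282
M4 S442
G1 X67.4197 Y32.2225 F2033
G1 X62.7972 Y52.0276 F2033
G1 X82.2602 Y46.1282 F2033
M5
G0 X134.0312 Y124.1222
M4 S442
G1 X163.1004 Y116.1908 F2033
G1 X155.1690 Y87.1216 F2033
G1 X126.0998 Y95.0530 F2033
G1 X134.0312 Y124.1222 F2033
M5
G0 X30.2636 Y137.6901
M4 S442
G1 X48.5892 Y137.6901 F2033
G1 X48.5892 Y67.7140 F2033
G1 X30.2636 Y67.7140 F2033
G1 X30.2636 Y137.6901 F2033
M5
G0 X71.3057 Y105.9434
M4 S442
G1 X136.5728 Y105.9434 F2033
G1 X136.5728 Y37.4225 F2033
G1 X71.3057 Y37.4225 F2033
G1 X71.3057 Y105.9434 F2033
M5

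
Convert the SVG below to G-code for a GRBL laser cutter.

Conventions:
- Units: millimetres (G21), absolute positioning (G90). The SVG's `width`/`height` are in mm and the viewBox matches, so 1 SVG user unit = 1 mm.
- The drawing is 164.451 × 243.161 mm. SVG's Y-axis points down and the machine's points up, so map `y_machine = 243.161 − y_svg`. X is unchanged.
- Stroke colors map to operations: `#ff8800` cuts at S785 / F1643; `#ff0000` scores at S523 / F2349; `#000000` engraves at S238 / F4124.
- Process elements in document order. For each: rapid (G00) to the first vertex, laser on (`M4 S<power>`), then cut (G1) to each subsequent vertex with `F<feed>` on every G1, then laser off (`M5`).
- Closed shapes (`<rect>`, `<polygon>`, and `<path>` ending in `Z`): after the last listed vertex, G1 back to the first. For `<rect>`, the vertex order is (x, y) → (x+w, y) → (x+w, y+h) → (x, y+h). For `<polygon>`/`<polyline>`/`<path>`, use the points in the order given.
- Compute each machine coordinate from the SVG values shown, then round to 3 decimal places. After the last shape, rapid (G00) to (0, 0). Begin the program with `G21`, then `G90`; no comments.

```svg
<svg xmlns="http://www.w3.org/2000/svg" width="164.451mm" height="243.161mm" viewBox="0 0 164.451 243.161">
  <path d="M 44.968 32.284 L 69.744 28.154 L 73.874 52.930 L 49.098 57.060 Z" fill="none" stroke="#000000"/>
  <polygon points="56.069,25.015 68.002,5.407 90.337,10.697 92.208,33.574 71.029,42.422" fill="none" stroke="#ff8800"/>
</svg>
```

G21
G90
G00 X44.968 Y210.877
M4 S238
G1 X69.744 Y215.007 F4124
G1 X73.874 Y190.231 F4124
G1 X49.098 Y186.101 F4124
G1 X44.968 Y210.877 F4124
M5
G00 X56.069 Y218.146
M4 S785
G1 X68.002 Y237.754 F1643
G1 X90.337 Y232.464 F1643
G1 X92.208 Y209.587 F1643
G1 X71.029 Y200.739 F1643
G1 X56.069 Y218.146 F1643
M5
G00 X0.000 Y0.000

viewBox `0 0 164.451 243.161` with mm width/height → 1 unit = 1 mm. Flip: y_m = 243.161 − y_svg.

**Shape 1** — `<path>` regular polygon, stroke `#000000` → engrave (S238, F4124). Machine vertices: (44.968,210.877) → (69.744,215.007) → (73.874,190.231) → (49.098,186.101) → (44.968,210.877). Closed: final G1 returns to the first vertex.

**Shape 2** — `<polygon>` regular polygon, stroke `#ff8800` → cut (S785, F1643). Machine vertices: (56.069,218.146) → (68.002,237.754) → (90.337,232.464) → (92.208,209.587) → (71.029,200.739) → (56.069,218.146). Closed: final G1 returns to the first vertex.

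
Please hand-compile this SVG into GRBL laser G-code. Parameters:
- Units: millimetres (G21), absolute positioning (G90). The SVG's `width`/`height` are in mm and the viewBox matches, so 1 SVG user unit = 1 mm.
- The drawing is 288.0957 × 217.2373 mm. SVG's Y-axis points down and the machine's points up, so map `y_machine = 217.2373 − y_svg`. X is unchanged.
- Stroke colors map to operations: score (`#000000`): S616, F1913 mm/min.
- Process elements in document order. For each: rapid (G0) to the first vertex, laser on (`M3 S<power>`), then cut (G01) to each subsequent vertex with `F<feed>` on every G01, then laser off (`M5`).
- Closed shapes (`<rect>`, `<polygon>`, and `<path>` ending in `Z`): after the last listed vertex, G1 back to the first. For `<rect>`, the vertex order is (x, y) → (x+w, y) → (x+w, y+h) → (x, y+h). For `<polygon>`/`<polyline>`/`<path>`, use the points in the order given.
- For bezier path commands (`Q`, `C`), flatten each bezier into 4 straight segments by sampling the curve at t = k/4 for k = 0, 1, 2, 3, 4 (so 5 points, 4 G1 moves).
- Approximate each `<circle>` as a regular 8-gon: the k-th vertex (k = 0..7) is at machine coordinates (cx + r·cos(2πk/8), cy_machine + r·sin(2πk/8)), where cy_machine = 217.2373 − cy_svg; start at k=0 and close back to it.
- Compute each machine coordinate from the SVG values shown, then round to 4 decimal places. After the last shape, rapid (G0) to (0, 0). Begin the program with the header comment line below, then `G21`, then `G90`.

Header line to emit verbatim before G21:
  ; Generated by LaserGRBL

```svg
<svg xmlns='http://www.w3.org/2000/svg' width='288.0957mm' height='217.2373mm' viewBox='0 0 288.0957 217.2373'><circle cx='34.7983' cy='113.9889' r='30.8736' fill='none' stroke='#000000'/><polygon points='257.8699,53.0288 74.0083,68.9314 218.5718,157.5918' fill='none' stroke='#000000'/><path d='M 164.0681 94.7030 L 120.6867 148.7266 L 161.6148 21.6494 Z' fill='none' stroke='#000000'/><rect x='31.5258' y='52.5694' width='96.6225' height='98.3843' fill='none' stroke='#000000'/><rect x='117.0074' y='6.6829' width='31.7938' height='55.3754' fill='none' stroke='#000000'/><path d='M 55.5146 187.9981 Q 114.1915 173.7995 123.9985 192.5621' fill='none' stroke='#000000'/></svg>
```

; Generated by LaserGRBL
G21
G90
G0 X65.6719 Y103.2484
M3 S616
G01 X56.6292 Y125.0793 F1913
G01 X34.7983 Y134.1220 F1913
G01 X12.9674 Y125.0793 F1913
G01 X3.9247 Y103.2484 F1913
G01 X12.9674 Y81.4175 F1913
G01 X34.7983 Y72.3748 F1913
G01 X56.6292 Y81.4175 F1913
G01 X65.6719 Y103.2484 F1913
M5
G0 X257.8699 Y164.2085
M3 S616
G01 X74.0083 Y148.3059 F1913
G01 X218.5718 Y59.6455 F1913
G01 X257.8699 Y164.2085 F1913
M5
G0 X164.0681 Y122.5343
M3 S616
G01 X120.6867 Y68.5107 F1913
G01 X161.6148 Y195.5879 F1913
G01 X164.0681 Y122.5343 F1913
M5
G0 X31.5258 Y164.6679
M3 S616
G01 X128.1483 Y164.6679 F1913
G01 X128.1483 Y66.2836 F1913
G01 X31.5258 Y66.2836 F1913
G01 X31.5258 Y164.6679 F1913
M5
G0 X117.0074 Y210.5544
M3 S616
G01 X148.8012 Y210.5544 F1913
G01 X148.8012 Y155.1790 F1913
G01 X117.0074 Y155.1790 F1913
G01 X117.0074 Y210.5544 F1913
M5
G0 X55.5146 Y29.2392
M3 S616
G01 X81.7987 Y34.2784 F1913
G01 X101.9740 Y35.1975 F1913
G01 X116.0406 Y31.9964 F1913
G01 X123.9985 Y24.6752 F1913
M5
G0 X0.0000 Y0.0000

viewBox `0 0 288.0957 217.2373` with mm width/height → 1 unit = 1 mm. Flip: y_m = 217.2373 − y_svg.

**Shape 1** — `<circle>` circle, stroke `#000000` → score (S616, F1913). Machine vertices: (65.6719,103.2484) → (56.6292,125.0793) → (34.7983,134.1220) → (12.9674,125.0793) → (3.9247,103.2484) → (12.9674,81.4175) → (34.7983,72.3748) → (56.6292,81.4175) → (65.6719,103.2484). Closed: final G1 returns to the first vertex.

**Shape 2** — `<polygon>` closed polygon, stroke `#000000` → score (S616, F1913). Machine vertices: (257.8699,164.2085) → (74.0083,148.3059) → (218.5718,59.6455) → (257.8699,164.2085). Closed: final G1 returns to the first vertex.

**Shape 3** — `<path>` closed polygon, stroke `#000000` → score (S616, F1913). Machine vertices: (164.0681,122.5343) → (120.6867,68.5107) → (161.6148,195.5879) → (164.0681,122.5343). Closed: final G1 returns to the first vertex.

**Shape 4** — `<rect>` rectangle, stroke `#000000` → score (S616, F1913). Machine vertices: (31.5258,164.6679) → (128.1483,164.6679) → (128.1483,66.2836) → (31.5258,66.2836) → (31.5258,164.6679). Closed: final G1 returns to the first vertex.

**Shape 5** — `<rect>` rectangle, stroke `#000000` → score (S616, F1913). Machine vertices: (117.0074,210.5544) → (148.8012,210.5544) → (148.8012,155.1790) → (117.0074,155.1790) → (117.0074,210.5544). Closed: final G1 returns to the first vertex.

**Shape 6** — `<path>` quadratic bezier, stroke `#000000` → score (S616, F1913). Control points (SVG): P0=(55.5146,187.9981), P1=(114.1915,173.7995), P2=(123.9985,192.5621); sampled at t=k/4. Machine vertices: (55.5146,29.2392) → (81.7987,34.2784) → (101.9740,35.1975) → (116.0406,31.9964) → (123.9985,24.6752). Open path.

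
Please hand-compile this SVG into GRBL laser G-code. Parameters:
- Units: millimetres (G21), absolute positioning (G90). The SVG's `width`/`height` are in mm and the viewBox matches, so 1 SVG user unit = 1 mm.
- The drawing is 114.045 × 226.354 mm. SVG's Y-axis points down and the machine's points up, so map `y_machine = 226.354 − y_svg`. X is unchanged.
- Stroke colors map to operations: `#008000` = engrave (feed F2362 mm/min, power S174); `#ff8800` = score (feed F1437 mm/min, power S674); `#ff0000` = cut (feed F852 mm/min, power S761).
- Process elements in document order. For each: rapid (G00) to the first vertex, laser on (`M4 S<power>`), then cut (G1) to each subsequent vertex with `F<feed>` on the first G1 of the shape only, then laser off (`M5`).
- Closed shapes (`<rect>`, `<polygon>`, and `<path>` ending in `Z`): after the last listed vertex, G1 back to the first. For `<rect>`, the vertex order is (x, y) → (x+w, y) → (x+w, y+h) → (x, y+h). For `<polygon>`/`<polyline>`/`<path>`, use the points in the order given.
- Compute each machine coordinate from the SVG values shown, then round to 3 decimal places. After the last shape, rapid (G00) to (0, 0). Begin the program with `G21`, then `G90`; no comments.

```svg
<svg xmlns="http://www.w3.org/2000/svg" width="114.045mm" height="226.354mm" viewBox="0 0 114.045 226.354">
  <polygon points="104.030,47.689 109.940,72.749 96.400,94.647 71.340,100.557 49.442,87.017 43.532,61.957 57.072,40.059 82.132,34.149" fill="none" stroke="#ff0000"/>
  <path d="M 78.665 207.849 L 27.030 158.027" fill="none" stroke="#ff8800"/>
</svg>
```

Since the viewBox matches the mm dimensions, user units are millimetres directly. The only transform is the Y-flip y_m = 226.354 − y_svg.

Shape 1 is a regular polygon drawn with `<polygon>`. Its stroke #ff0000 means cut at S761, F852. After flipping Y the toolpath is (104.030,178.665) → (109.940,153.605) → (96.400,131.707) → (71.340,125.797) → (49.442,139.337) → (43.532,164.397) → (57.072,186.295) → (82.132,192.205) → (104.030,178.665), returning to the start.

Shape 2 is a line segment drawn with `<path>`. Its stroke #ff8800 means score at S674, F1437. After flipping Y the toolpath is (78.665,18.505) → (27.030,68.327).

G21
G90
G00 X104.030 Y178.665
M4 S761
G1 X109.940 Y153.605 F852
G1 X96.400 Y131.707
G1 X71.340 Y125.797
G1 X49.442 Y139.337
G1 X43.532 Y164.397
G1 X57.072 Y186.295
G1 X82.132 Y192.205
G1 X104.030 Y178.665
M5
G00 X78.665 Y18.505
M4 S674
G1 X27.030 Y68.327 F1437
M5
G00 X0.000 Y0.000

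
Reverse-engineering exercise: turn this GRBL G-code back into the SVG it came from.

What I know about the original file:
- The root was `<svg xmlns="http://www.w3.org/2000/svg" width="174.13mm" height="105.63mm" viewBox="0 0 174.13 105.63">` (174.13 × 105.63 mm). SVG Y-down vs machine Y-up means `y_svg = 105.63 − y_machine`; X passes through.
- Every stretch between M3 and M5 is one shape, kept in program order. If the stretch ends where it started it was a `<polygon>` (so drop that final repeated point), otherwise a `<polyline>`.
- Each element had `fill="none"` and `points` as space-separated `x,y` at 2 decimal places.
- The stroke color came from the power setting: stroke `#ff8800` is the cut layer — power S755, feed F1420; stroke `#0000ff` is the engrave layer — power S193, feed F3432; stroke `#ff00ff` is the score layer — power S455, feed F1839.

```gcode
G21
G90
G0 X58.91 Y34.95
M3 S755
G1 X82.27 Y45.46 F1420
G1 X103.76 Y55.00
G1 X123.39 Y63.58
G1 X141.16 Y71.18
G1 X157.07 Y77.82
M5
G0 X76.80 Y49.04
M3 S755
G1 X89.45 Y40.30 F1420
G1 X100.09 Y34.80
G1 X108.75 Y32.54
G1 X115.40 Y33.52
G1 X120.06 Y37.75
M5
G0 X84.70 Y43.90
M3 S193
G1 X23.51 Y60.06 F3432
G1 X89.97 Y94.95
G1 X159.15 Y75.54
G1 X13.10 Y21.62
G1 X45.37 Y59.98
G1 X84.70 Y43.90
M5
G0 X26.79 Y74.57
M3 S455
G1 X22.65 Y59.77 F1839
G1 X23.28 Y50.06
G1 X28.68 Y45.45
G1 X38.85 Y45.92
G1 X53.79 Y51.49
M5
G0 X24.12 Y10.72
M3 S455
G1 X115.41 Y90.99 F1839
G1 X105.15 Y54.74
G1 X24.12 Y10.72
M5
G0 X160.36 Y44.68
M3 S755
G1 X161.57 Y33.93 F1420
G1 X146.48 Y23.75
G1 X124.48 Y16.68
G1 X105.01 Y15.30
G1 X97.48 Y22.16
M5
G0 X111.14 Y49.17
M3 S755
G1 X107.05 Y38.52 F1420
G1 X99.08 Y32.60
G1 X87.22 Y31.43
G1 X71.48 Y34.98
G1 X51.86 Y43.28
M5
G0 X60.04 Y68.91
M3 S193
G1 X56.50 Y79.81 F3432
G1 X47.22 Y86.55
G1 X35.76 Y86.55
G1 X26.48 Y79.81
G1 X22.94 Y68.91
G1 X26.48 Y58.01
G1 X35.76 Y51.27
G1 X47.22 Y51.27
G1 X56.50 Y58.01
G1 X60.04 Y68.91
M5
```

Machine Y-up, SVG Y-down with viewBox height 105.63, so y_svg = 105.63 − y_machine; X carries over.

Run 1: the run's S755 means `#ff8800` (cut). The run is open, so emit a `<polyline>` with points (Y-flipped): 58.91,70.68 82.27,60.17 103.76,50.63 123.39,42.05 141.16,34.45 157.07,27.81.

Run 2: S755 ⇒ cut layer `#ff8800`. The run is open, so emit a `<polyline>` with points (Y-flipped): 76.80,56.59 89.45,65.33 100.09,70.83 108.75,73.09 115.40,72.11 120.06,67.88.

Run 3: S193 ⇒ engrave layer `#0000ff`. The run returns to its start, so emit a `<polygon>` with points (Y-flipped): 84.70,61.73 23.51,45.57 89.97,10.68 159.15,30.09 13.10,84.01 45.37,45.65.

Run 4: power S455 maps to stroke `#ff00ff` (score). The run is open, so emit a `<polyline>` with points (Y-flipped): 26.79,31.06 22.65,45.86 23.28,55.57 28.68,60.18 38.85,59.71 53.79,54.14.

Run 5: power S455 maps to stroke `#ff00ff` (score). The run returns to its start, so emit a `<polygon>` with points (Y-flipped): 24.12,94.91 115.41,14.64 105.15,50.89.

Run 6: the run's S755 means `#ff8800` (cut). The run is open, so emit a `<polyline>` with points (Y-flipped): 160.36,60.95 161.57,71.70 146.48,81.88 124.48,88.95 105.01,90.33 97.48,83.47.

Run 7: power S755 maps to stroke `#ff8800` (cut). The run is open, so emit a `<polyline>` with points (Y-flipped): 111.14,56.46 107.05,67.11 99.08,73.03 87.22,74.20 71.48,70.65 51.86,62.35.

Run 8: power S193 maps to stroke `#0000ff` (engrave). The run returns to its start, so emit a `<polygon>` with points (Y-flipped): 60.04,36.72 56.50,25.82 47.22,19.08 35.76,19.08 26.48,25.82 22.94,36.72 26.48,47.62 35.76,54.36 47.22,54.36 56.50,47.62.

<svg xmlns="http://www.w3.org/2000/svg" width="174.13mm" height="105.63mm" viewBox="0 0 174.13 105.63">
  <polyline points="58.91,70.68 82.27,60.17 103.76,50.63 123.39,42.05 141.16,34.45 157.07,27.81" fill="none" stroke="#ff8800"/>
  <polyline points="76.80,56.59 89.45,65.33 100.09,70.83 108.75,73.09 115.40,72.11 120.06,67.88" fill="none" stroke="#ff8800"/>
  <polygon points="84.70,61.73 23.51,45.57 89.97,10.68 159.15,30.09 13.10,84.01 45.37,45.65" fill="none" stroke="#0000ff"/>
  <polyline points="26.79,31.06 22.65,45.86 23.28,55.57 28.68,60.18 38.85,59.71 53.79,54.14" fill="none" stroke="#ff00ff"/>
  <polygon points="24.12,94.91 115.41,14.64 105.15,50.89" fill="none" stroke="#ff00ff"/>
  <polyline points="160.36,60.95 161.57,71.70 146.48,81.88 124.48,88.95 105.01,90.33 97.48,83.47" fill="none" stroke="#ff8800"/>
  <polyline points="111.14,56.46 107.05,67.11 99.08,73.03 87.22,74.20 71.48,70.65 51.86,62.35" fill="none" stroke="#ff8800"/>
  <polygon points="60.04,36.72 56.50,25.82 47.22,19.08 35.76,19.08 26.48,25.82 22.94,36.72 26.48,47.62 35.76,54.36 47.22,54.36 56.50,47.62" fill="none" stroke="#0000ff"/>
</svg>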